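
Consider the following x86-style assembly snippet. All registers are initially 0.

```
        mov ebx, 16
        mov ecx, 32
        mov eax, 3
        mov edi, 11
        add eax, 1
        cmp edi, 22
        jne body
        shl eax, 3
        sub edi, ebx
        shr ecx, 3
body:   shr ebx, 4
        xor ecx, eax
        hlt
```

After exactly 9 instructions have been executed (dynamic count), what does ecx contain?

ebx=16
ecx=32
eax=3
edi=11
eax=3+1=4
cmp edi, 22  (cmp 11,22)
jne body: taken
ebx=16>>4=1
ecx=32^4=36
After step 9: ecx = 36.

36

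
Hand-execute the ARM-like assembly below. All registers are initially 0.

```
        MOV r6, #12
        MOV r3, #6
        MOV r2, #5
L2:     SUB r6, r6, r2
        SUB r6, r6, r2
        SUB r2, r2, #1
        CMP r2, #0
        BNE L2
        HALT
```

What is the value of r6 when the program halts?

r6=12
r3=6
r2=5
r6=12-5=7
r6=7-5=2
r2=5-1=4
CMP r2, #0  (cmp 4,0)
BNE L2: taken
r6=2-4=-2
r6=(-2)-4=-6
r2=4-1=3
CMP r2, #0  (cmp 3,0)
BNE L2: taken
r6=(-6)-3=-9
r6=(-9)-3=-12
r2=3-1=2
CMP r2, #0  (cmp 2,0)
BNE L2: taken
r6=(-12)-2=-14
r6=(-14)-2=-16
r2=2-1=1
CMP r2, #0  (cmp 1,0)
BNE L2: taken
r6=(-16)-1=-17
r6=(-17)-1=-18
r2=1-1=0
CMP r2, #0  (cmp 0,0)
BNE L2: not taken
halt.

-18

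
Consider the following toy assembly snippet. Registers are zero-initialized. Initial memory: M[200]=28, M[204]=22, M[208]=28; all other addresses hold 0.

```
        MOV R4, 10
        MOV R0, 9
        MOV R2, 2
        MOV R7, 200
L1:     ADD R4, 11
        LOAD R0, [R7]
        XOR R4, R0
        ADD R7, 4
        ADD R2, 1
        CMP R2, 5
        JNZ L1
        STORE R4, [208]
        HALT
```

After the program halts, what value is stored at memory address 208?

17

R4=10
R0=9
R2=2
R7=200
R4=10+11=21
R0=M[200]=28
R4=21^28=9
R7=200+4=204
R2=2+1=3
CMP R2, 5  (cmp 3,5)
JNZ L1: taken
R4=9+11=20
R0=M[204]=22
R4=20^22=2
R7=204+4=208
R2=3+1=4
CMP R2, 5  (cmp 4,5)
JNZ L1: taken
R4=2+11=13
R0=M[208]=28
R4=13^28=17
R7=208+4=212
R2=4+1=5
CMP R2, 5  (cmp 5,5)
JNZ L1: not taken
STORE R4, [208] → M[208]=17
halt.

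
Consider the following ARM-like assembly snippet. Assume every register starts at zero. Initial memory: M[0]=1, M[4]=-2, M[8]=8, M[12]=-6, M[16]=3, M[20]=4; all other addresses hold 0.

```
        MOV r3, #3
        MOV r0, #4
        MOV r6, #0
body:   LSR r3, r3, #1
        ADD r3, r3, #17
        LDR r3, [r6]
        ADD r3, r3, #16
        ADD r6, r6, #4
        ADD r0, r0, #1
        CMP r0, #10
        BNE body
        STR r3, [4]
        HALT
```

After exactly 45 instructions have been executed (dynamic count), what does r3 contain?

26

after MOV r3, #3: r3=3
after MOV r0, #4: r0=4
after MOV r6, #0: r6=0
after LSR r3, r3, #1: r3=3>>1=1
after ADD r3, r3, #17: r3=1+17=18
after LDR r3, [r6]: r3=M[0]=1
after ADD r3, r3, #16: r3=1+16=17
after ADD r6, r6, #4: r6=0+4=4
after ADD r0, r0, #1: r0=4+1=5
CMP r0, #10  (cmp 5,10)
BNE body: taken
after LSR r3, r3, #1: r3=17>>1=8
after ADD r3, r3, #17: r3=8+17=25
after LDR r3, [r6]: r3=M[4]=-2
after ADD r3, r3, #16: r3=(-2)+16=14
after ADD r6, r6, #4: r6=4+4=8
after ADD r0, r0, #1: r0=5+1=6
CMP r0, #10  (cmp 6,10)
BNE body: taken
after LSR r3, r3, #1: r3=14>>1=7
after ADD r3, r3, #17: r3=7+17=24
after LDR r3, [r6]: r3=M[8]=8
after ADD r3, r3, #16: r3=8+16=24
after ADD r6, r6, #4: r6=8+4=12
after ADD r0, r0, #1: r0=6+1=7
CMP r0, #10  (cmp 7,10)
BNE body: taken
after LSR r3, r3, #1: r3=24>>1=12
after ADD r3, r3, #17: r3=12+17=29
after LDR r3, [r6]: r3=M[12]=-6
after ADD r3, r3, #16: r3=(-6)+16=10
after ADD r6, r6, #4: r6=12+4=16
after ADD r0, r0, #1: r0=7+1=8
CMP r0, #10  (cmp 8,10)
BNE body: taken
after LSR r3, r3, #1: r3=10>>1=5
after ADD r3, r3, #17: r3=5+17=22
after LDR r3, [r6]: r3=M[16]=3
after ADD r3, r3, #16: r3=3+16=19
after ADD r6, r6, #4: r6=16+4=20
after ADD r0, r0, #1: r0=8+1=9
CMP r0, #10  (cmp 9,10)
BNE body: taken
after LSR r3, r3, #1: r3=19>>1=9
after ADD r3, r3, #17: r3=9+17=26
After step 45: r3 = 26.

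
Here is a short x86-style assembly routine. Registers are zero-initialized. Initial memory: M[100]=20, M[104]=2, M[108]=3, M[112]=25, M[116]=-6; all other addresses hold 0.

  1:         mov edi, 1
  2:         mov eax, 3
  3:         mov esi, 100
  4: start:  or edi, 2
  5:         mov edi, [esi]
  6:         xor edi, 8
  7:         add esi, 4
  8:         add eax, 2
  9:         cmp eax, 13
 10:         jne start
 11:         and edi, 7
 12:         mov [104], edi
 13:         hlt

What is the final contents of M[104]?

2

mov edi, 1 → edi=1
mov eax, 3 → eax=3
mov esi, 100 → esi=100
or edi, 2 → edi=1|2=3
mov edi, [esi] → edi=M[100]=20
xor edi, 8 → edi=20^8=28
add esi, 4 → esi=100+4=104
add eax, 2 → eax=3+2=5
cmp eax, 13  (cmp 5,13)
jne start: taken
or edi, 2 → edi=28|2=30
mov edi, [esi] → edi=M[104]=2
xor edi, 8 → edi=2^8=10
add esi, 4 → esi=104+4=108
add eax, 2 → eax=5+2=7
cmp eax, 13  (cmp 7,13)
jne start: taken
or edi, 2 → edi=10|2=10
mov edi, [esi] → edi=M[108]=3
xor edi, 8 → edi=3^8=11
add esi, 4 → esi=108+4=112
add eax, 2 → eax=7+2=9
cmp eax, 13  (cmp 9,13)
jne start: taken
or edi, 2 → edi=11|2=11
mov edi, [esi] → edi=M[112]=25
xor edi, 8 → edi=25^8=17
add esi, 4 → esi=112+4=116
add eax, 2 → eax=9+2=11
cmp eax, 13  (cmp 11,13)
jne start: taken
or edi, 2 → edi=17|2=19
mov edi, [esi] → edi=M[116]=-6
xor edi, 8 → edi=(-6)^8=-14
add esi, 4 → esi=116+4=120
add eax, 2 → eax=11+2=13
cmp eax, 13  (cmp 13,13)
jne start: not taken
and edi, 7 → edi=(-14)&7=2
mov [104], edi → M[104]=2
halt.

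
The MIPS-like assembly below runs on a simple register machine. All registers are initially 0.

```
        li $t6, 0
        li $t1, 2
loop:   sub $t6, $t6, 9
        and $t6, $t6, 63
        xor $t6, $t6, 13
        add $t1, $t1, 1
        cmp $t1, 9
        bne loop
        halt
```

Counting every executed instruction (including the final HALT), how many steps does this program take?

li $t6, 0 → $t6=0
li $t1, 2 → $t1=2
sub $t6, $t6, 9 → $t6=0-9=-9
and $t6, $t6, 63 → $t6=(-9)&63=55
xor $t6, $t6, 13 → $t6=55^13=58
add $t1, $t1, 1 → $t1=2+1=3
cmp $t1, 9  (cmp 3,9)
bne loop: taken
sub $t6, $t6, 9 → $t6=58-9=49
and $t6, $t6, 63 → $t6=49&63=49
xor $t6, $t6, 13 → $t6=49^13=60
add $t1, $t1, 1 → $t1=3+1=4
cmp $t1, 9  (cmp 4,9)
bne loop: taken
sub $t6, $t6, 9 → $t6=60-9=51
and $t6, $t6, 63 → $t6=51&63=51
xor $t6, $t6, 13 → $t6=51^13=62
add $t1, $t1, 1 → $t1=4+1=5
cmp $t1, 9  (cmp 5,9)
bne loop: taken
sub $t6, $t6, 9 → $t6=62-9=53
and $t6, $t6, 63 → $t6=53&63=53
xor $t6, $t6, 13 → $t6=53^13=56
add $t1, $t1, 1 → $t1=5+1=6
cmp $t1, 9  (cmp 6,9)
bne loop: taken
sub $t6, $t6, 9 → $t6=56-9=47
and $t6, $t6, 63 → $t6=47&63=47
xor $t6, $t6, 13 → $t6=47^13=34
add $t1, $t1, 1 → $t1=6+1=7
cmp $t1, 9  (cmp 7,9)
bne loop: taken
sub $t6, $t6, 9 → $t6=34-9=25
and $t6, $t6, 63 → $t6=25&63=25
xor $t6, $t6, 13 → $t6=25^13=20
add $t1, $t1, 1 → $t1=7+1=8
cmp $t1, 9  (cmp 8,9)
bne loop: taken
sub $t6, $t6, 9 → $t6=20-9=11
and $t6, $t6, 63 → $t6=11&63=11
xor $t6, $t6, 13 → $t6=11^13=6
add $t1, $t1, 1 → $t1=8+1=9
cmp $t1, 9  (cmp 9,9)
bne loop: not taken
halt.
Total executed instructions: 45.

45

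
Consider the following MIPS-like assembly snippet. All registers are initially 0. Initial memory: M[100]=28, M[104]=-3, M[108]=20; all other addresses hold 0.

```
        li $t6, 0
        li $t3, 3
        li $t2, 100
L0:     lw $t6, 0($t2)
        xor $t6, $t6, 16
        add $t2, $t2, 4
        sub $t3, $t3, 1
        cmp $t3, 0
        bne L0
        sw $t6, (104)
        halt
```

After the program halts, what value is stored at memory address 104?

4

after li $t6, 0: $t6=0
after li $t3, 3: $t3=3
after li $t2, 100: $t2=100
after lw $t6, 0($t2): $t6=M[100]=28
after xor $t6, $t6, 16: $t6=28^16=12
after add $t2, $t2, 4: $t2=100+4=104
after sub $t3, $t3, 1: $t3=3-1=2
cmp $t3, 0  (cmp 2,0)
bne L0: taken
after lw $t6, 0($t2): $t6=M[104]=-3
after xor $t6, $t6, 16: $t6=(-3)^16=-19
after add $t2, $t2, 4: $t2=104+4=108
after sub $t3, $t3, 1: $t3=2-1=1
cmp $t3, 0  (cmp 1,0)
bne L0: taken
after lw $t6, 0($t2): $t6=M[108]=20
after xor $t6, $t6, 16: $t6=20^16=4
after add $t2, $t2, 4: $t2=108+4=112
after sub $t3, $t3, 1: $t3=1-1=0
cmp $t3, 0  (cmp 0,0)
bne L0: not taken
sw $t6, (104) → M[104]=4
halt.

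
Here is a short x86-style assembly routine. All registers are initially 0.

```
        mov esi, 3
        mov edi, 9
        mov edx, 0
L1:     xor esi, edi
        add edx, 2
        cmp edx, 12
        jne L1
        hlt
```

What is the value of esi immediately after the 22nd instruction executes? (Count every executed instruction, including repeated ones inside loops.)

after mov esi, 3: esi=3
after mov edi, 9: edi=9
after mov edx, 0: edx=0
after xor esi, edi: esi=3^9=10
after add edx, 2: edx=0+2=2
cmp edx, 12  (cmp 2,12)
jne L1: taken
after xor esi, edi: esi=10^9=3
after add edx, 2: edx=2+2=4
cmp edx, 12  (cmp 4,12)
jne L1: taken
after xor esi, edi: esi=3^9=10
after add edx, 2: edx=4+2=6
cmp edx, 12  (cmp 6,12)
jne L1: taken
after xor esi, edi: esi=10^9=3
after add edx, 2: edx=6+2=8
cmp edx, 12  (cmp 8,12)
jne L1: taken
after xor esi, edi: esi=3^9=10
after add edx, 2: edx=8+2=10
cmp edx, 12  (cmp 10,12)
After step 22: esi = 10.

10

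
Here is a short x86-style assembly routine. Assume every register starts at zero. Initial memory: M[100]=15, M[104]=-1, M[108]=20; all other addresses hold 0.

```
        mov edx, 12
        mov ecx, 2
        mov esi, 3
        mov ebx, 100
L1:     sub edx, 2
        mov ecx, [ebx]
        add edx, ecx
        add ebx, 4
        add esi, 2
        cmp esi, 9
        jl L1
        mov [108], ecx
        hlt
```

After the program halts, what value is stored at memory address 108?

after mov edx, 12: edx=12
after mov ecx, 2: ecx=2
after mov esi, 3: esi=3
after mov ebx, 100: ebx=100
after sub edx, 2: edx=12-2=10
after mov ecx, [ebx]: ecx=M[100]=15
after add edx, ecx: edx=10+15=25
after add ebx, 4: ebx=100+4=104
after add esi, 2: esi=3+2=5
cmp esi, 9  (cmp 5,9)
jl L1: taken
after sub edx, 2: edx=25-2=23
after mov ecx, [ebx]: ecx=M[104]=-1
after add edx, ecx: edx=23+(-1)=22
after add ebx, 4: ebx=104+4=108
after add esi, 2: esi=5+2=7
cmp esi, 9  (cmp 7,9)
jl L1: taken
after sub edx, 2: edx=22-2=20
after mov ecx, [ebx]: ecx=M[108]=20
after add edx, ecx: edx=20+20=40
after add ebx, 4: ebx=108+4=112
after add esi, 2: esi=7+2=9
cmp esi, 9  (cmp 9,9)
jl L1: not taken
mov [108], ecx → M[108]=20
halt.

20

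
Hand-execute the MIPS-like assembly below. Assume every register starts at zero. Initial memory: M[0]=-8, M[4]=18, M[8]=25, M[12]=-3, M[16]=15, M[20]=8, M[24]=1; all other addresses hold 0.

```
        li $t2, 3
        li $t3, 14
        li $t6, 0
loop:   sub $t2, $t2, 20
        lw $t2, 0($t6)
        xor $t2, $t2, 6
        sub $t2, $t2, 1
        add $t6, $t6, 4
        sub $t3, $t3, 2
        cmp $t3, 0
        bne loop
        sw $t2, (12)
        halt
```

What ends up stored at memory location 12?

6

after li $t2, 3: $t2=3
after li $t3, 14: $t3=14
after li $t6, 0: $t6=0
after sub $t2, $t2, 20: $t2=3-20=-17
after lw $t2, 0($t6): $t2=M[0]=-8
after xor $t2, $t2, 6: $t2=(-8)^6=-2
after sub $t2, $t2, 1: $t2=(-2)-1=-3
after add $t6, $t6, 4: $t6=0+4=4
after sub $t3, $t3, 2: $t3=14-2=12
cmp $t3, 0  (cmp 12,0)
bne loop: taken
after sub $t2, $t2, 20: $t2=(-3)-20=-23
after lw $t2, 0($t6): $t2=M[4]=18
after xor $t2, $t2, 6: $t2=18^6=20
after sub $t2, $t2, 1: $t2=20-1=19
after add $t6, $t6, 4: $t6=4+4=8
after sub $t3, $t3, 2: $t3=12-2=10
cmp $t3, 0  (cmp 10,0)
bne loop: taken
after sub $t2, $t2, 20: $t2=19-20=-1
after lw $t2, 0($t6): $t2=M[8]=25
after xor $t2, $t2, 6: $t2=25^6=31
after sub $t2, $t2, 1: $t2=31-1=30
after add $t6, $t6, 4: $t6=8+4=12
after sub $t3, $t3, 2: $t3=10-2=8
cmp $t3, 0  (cmp 8,0)
bne loop: taken
after sub $t2, $t2, 20: $t2=30-20=10
after lw $t2, 0($t6): $t2=M[12]=-3
after xor $t2, $t2, 6: $t2=(-3)^6=-5
after sub $t2, $t2, 1: $t2=(-5)-1=-6
after add $t6, $t6, 4: $t6=12+4=16
after sub $t3, $t3, 2: $t3=8-2=6
cmp $t3, 0  (cmp 6,0)
bne loop: taken
after sub $t2, $t2, 20: $t2=(-6)-20=-26
after lw $t2, 0($t6): $t2=M[16]=15
after xor $t2, $t2, 6: $t2=15^6=9
after sub $t2, $t2, 1: $t2=9-1=8
after add $t6, $t6, 4: $t6=16+4=20
after sub $t3, $t3, 2: $t3=6-2=4
cmp $t3, 0  (cmp 4,0)
bne loop: taken
after sub $t2, $t2, 20: $t2=8-20=-12
after lw $t2, 0($t6): $t2=M[20]=8
after xor $t2, $t2, 6: $t2=8^6=14
after sub $t2, $t2, 1: $t2=14-1=13
after add $t6, $t6, 4: $t6=20+4=24
after sub $t3, $t3, 2: $t3=4-2=2
cmp $t3, 0  (cmp 2,0)
bne loop: taken
after sub $t2, $t2, 20: $t2=13-20=-7
after lw $t2, 0($t6): $t2=M[24]=1
after xor $t2, $t2, 6: $t2=1^6=7
after sub $t2, $t2, 1: $t2=7-1=6
after add $t6, $t6, 4: $t6=24+4=28
after sub $t3, $t3, 2: $t3=2-2=0
cmp $t3, 0  (cmp 0,0)
bne loop: not taken
sw $t2, (12) → M[12]=6
halt.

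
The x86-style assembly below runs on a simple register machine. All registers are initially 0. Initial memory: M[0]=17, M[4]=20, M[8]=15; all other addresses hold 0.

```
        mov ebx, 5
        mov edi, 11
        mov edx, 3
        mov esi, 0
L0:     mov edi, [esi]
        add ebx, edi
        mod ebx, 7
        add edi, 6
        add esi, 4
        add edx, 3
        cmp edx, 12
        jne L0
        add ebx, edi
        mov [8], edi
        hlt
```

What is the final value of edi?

21

after mov ebx, 5: ebx=5
after mov edi, 11: edi=11
after mov edx, 3: edx=3
after mov esi, 0: esi=0
after mov edi, [esi]: edi=M[0]=17
after add ebx, edi: ebx=5+17=22
after mod ebx, 7: ebx=22%7=1
after add edi, 6: edi=17+6=23
after add esi, 4: esi=0+4=4
after add edx, 3: edx=3+3=6
cmp edx, 12  (cmp 6,12)
jne L0: taken
after mov edi, [esi]: edi=M[4]=20
after add ebx, edi: ebx=1+20=21
after mod ebx, 7: ebx=21%7=0
after add edi, 6: edi=20+6=26
after add esi, 4: esi=4+4=8
after add edx, 3: edx=6+3=9
cmp edx, 12  (cmp 9,12)
jne L0: taken
after mov edi, [esi]: edi=M[8]=15
after add ebx, edi: ebx=0+15=15
after mod ebx, 7: ebx=15%7=1
after add edi, 6: edi=15+6=21
after add esi, 4: esi=8+4=12
after add edx, 3: edx=9+3=12
cmp edx, 12  (cmp 12,12)
jne L0: not taken
after add ebx, edi: ebx=1+21=22
mov [8], edi → M[8]=21
halt.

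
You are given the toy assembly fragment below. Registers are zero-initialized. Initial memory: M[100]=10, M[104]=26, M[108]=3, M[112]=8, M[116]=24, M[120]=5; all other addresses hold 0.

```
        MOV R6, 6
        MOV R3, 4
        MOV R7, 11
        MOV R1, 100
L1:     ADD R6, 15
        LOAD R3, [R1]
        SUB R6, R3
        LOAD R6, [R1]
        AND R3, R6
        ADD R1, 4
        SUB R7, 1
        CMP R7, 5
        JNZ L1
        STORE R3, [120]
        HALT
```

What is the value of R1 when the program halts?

after MOV R6, 6: R6=6
after MOV R3, 4: R3=4
after MOV R7, 11: R7=11
after MOV R1, 100: R1=100
after ADD R6, 15: R6=6+15=21
after LOAD R3, [R1]: R3=M[100]=10
after SUB R6, R3: R6=21-10=11
after LOAD R6, [R1]: R6=M[100]=10
after AND R3, R6: R3=10&10=10
after ADD R1, 4: R1=100+4=104
after SUB R7, 1: R7=11-1=10
CMP R7, 5  (cmp 10,5)
JNZ L1: taken
after ADD R6, 15: R6=10+15=25
after LOAD R3, [R1]: R3=M[104]=26
after SUB R6, R3: R6=25-26=-1
after LOAD R6, [R1]: R6=M[104]=26
after AND R3, R6: R3=26&26=26
after ADD R1, 4: R1=104+4=108
after SUB R7, 1: R7=10-1=9
CMP R7, 5  (cmp 9,5)
JNZ L1: taken
after ADD R6, 15: R6=26+15=41
after LOAD R3, [R1]: R3=M[108]=3
after SUB R6, R3: R6=41-3=38
after LOAD R6, [R1]: R6=M[108]=3
after AND R3, R6: R3=3&3=3
after ADD R1, 4: R1=108+4=112
after SUB R7, 1: R7=9-1=8
CMP R7, 5  (cmp 8,5)
JNZ L1: taken
after ADD R6, 15: R6=3+15=18
after LOAD R3, [R1]: R3=M[112]=8
after SUB R6, R3: R6=18-8=10
after LOAD R6, [R1]: R6=M[112]=8
after AND R3, R6: R3=8&8=8
after ADD R1, 4: R1=112+4=116
after SUB R7, 1: R7=8-1=7
CMP R7, 5  (cmp 7,5)
JNZ L1: taken
after ADD R6, 15: R6=8+15=23
after LOAD R3, [R1]: R3=M[116]=24
after SUB R6, R3: R6=23-24=-1
after LOAD R6, [R1]: R6=M[116]=24
after AND R3, R6: R3=24&24=24
after ADD R1, 4: R1=116+4=120
after SUB R7, 1: R7=7-1=6
CMP R7, 5  (cmp 6,5)
JNZ L1: taken
after ADD R6, 15: R6=24+15=39
after LOAD R3, [R1]: R3=M[120]=5
after SUB R6, R3: R6=39-5=34
after LOAD R6, [R1]: R6=M[120]=5
after AND R3, R6: R3=5&5=5
after ADD R1, 4: R1=120+4=124
after SUB R7, 1: R7=6-1=5
CMP R7, 5  (cmp 5,5)
JNZ L1: not taken
STORE R3, [120] → M[120]=5
halt.

124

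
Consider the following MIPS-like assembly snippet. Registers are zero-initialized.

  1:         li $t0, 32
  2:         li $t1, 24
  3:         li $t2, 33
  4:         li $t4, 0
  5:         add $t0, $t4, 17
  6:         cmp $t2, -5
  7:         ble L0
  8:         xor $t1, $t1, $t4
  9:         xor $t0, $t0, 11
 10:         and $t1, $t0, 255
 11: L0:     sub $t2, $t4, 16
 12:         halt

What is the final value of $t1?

li $t0, 32 → $t0=32
li $t1, 24 → $t1=24
li $t2, 33 → $t2=33
li $t4, 0 → $t4=0
add $t0, $t4, 17 → $t0=0+17=17
cmp $t2, -5  (cmp 33,-5)
ble L0: not taken
xor $t1, $t1, $t4 → $t1=24^0=24
xor $t0, $t0, 11 → $t0=17^11=26
and $t1, $t0, 255 → $t1=26&255=26
sub $t2, $t4, 16 → $t2=0-16=-16
halt.

26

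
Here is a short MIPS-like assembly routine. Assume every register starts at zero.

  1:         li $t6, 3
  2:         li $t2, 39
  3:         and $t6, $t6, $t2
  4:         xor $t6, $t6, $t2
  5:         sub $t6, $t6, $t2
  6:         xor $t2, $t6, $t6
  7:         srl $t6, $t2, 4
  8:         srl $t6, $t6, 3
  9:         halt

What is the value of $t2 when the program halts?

$t6=3
$t2=39
$t6=3&39=3
$t6=3^39=36
$t6=36-39=-3
$t2=(-3)^(-3)=0
$t6=0>>4=0
$t6=0>>3=0
halt.

0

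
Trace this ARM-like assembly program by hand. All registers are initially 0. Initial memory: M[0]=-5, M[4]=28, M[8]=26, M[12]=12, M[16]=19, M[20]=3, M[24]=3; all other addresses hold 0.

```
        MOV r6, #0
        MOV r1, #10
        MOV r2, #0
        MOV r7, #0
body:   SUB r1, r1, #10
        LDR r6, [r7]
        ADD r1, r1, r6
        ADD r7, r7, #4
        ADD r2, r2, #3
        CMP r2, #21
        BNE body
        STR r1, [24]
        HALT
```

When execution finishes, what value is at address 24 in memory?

26

MOV r6, #0 → r6=0
MOV r1, #10 → r1=10
MOV r2, #0 → r2=0
MOV r7, #0 → r7=0
SUB r1, r1, #10 → r1=10-10=0
LDR r6, [r7] → r6=M[0]=-5
ADD r1, r1, r6 → r1=0+(-5)=-5
ADD r7, r7, #4 → r7=0+4=4
ADD r2, r2, #3 → r2=0+3=3
CMP r2, #21  (cmp 3,21)
BNE body: taken
SUB r1, r1, #10 → r1=(-5)-10=-15
LDR r6, [r7] → r6=M[4]=28
ADD r1, r1, r6 → r1=(-15)+28=13
ADD r7, r7, #4 → r7=4+4=8
ADD r2, r2, #3 → r2=3+3=6
CMP r2, #21  (cmp 6,21)
BNE body: taken
SUB r1, r1, #10 → r1=13-10=3
LDR r6, [r7] → r6=M[8]=26
ADD r1, r1, r6 → r1=3+26=29
ADD r7, r7, #4 → r7=8+4=12
ADD r2, r2, #3 → r2=6+3=9
CMP r2, #21  (cmp 9,21)
BNE body: taken
SUB r1, r1, #10 → r1=29-10=19
LDR r6, [r7] → r6=M[12]=12
ADD r1, r1, r6 → r1=19+12=31
ADD r7, r7, #4 → r7=12+4=16
ADD r2, r2, #3 → r2=9+3=12
CMP r2, #21  (cmp 12,21)
BNE body: taken
SUB r1, r1, #10 → r1=31-10=21
LDR r6, [r7] → r6=M[16]=19
ADD r1, r1, r6 → r1=21+19=40
ADD r7, r7, #4 → r7=16+4=20
ADD r2, r2, #3 → r2=12+3=15
CMP r2, #21  (cmp 15,21)
BNE body: taken
SUB r1, r1, #10 → r1=40-10=30
LDR r6, [r7] → r6=M[20]=3
ADD r1, r1, r6 → r1=30+3=33
ADD r7, r7, #4 → r7=20+4=24
ADD r2, r2, #3 → r2=15+3=18
CMP r2, #21  (cmp 18,21)
BNE body: taken
SUB r1, r1, #10 → r1=33-10=23
LDR r6, [r7] → r6=M[24]=3
ADD r1, r1, r6 → r1=23+3=26
ADD r7, r7, #4 → r7=24+4=28
ADD r2, r2, #3 → r2=18+3=21
CMP r2, #21  (cmp 21,21)
BNE body: not taken
STR r1, [24] → M[24]=26
halt.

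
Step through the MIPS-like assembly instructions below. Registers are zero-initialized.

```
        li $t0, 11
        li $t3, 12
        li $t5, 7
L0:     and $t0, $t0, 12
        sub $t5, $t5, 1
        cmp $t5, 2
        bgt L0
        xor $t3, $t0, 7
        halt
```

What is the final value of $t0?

$t0=11
$t3=12
$t5=7
$t0=11&12=8
$t5=7-1=6
cmp $t5, 2  (cmp 6,2)
bgt L0: taken
$t0=8&12=8
$t5=6-1=5
cmp $t5, 2  (cmp 5,2)
bgt L0: taken
$t0=8&12=8
$t5=5-1=4
cmp $t5, 2  (cmp 4,2)
bgt L0: taken
$t0=8&12=8
$t5=4-1=3
cmp $t5, 2  (cmp 3,2)
bgt L0: taken
$t0=8&12=8
$t5=3-1=2
cmp $t5, 2  (cmp 2,2)
bgt L0: not taken
$t3=8^7=15
halt.

8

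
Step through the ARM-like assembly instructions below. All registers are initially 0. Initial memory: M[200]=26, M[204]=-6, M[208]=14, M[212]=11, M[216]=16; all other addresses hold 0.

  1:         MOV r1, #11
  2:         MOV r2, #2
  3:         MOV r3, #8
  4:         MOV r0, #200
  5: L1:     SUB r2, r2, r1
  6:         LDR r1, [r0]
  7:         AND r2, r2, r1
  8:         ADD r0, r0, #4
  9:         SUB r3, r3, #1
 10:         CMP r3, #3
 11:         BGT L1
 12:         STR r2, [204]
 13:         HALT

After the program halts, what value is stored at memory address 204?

MOV r1, #11 → r1=11
MOV r2, #2 → r2=2
MOV r3, #8 → r3=8
MOV r0, #200 → r0=200
SUB r2, r2, r1 → r2=2-11=-9
LDR r1, [r0] → r1=M[200]=26
AND r2, r2, r1 → r2=(-9)&26=18
ADD r0, r0, #4 → r0=200+4=204
SUB r3, r3, #1 → r3=8-1=7
CMP r3, #3  (cmp 7,3)
BGT L1: taken
SUB r2, r2, r1 → r2=18-26=-8
LDR r1, [r0] → r1=M[204]=-6
AND r2, r2, r1 → r2=(-8)&(-6)=-8
ADD r0, r0, #4 → r0=204+4=208
SUB r3, r3, #1 → r3=7-1=6
CMP r3, #3  (cmp 6,3)
BGT L1: taken
SUB r2, r2, r1 → r2=(-8)-(-6)=-2
LDR r1, [r0] → r1=M[208]=14
AND r2, r2, r1 → r2=(-2)&14=14
ADD r0, r0, #4 → r0=208+4=212
SUB r3, r3, #1 → r3=6-1=5
CMP r3, #3  (cmp 5,3)
BGT L1: taken
SUB r2, r2, r1 → r2=14-14=0
LDR r1, [r0] → r1=M[212]=11
AND r2, r2, r1 → r2=0&11=0
ADD r0, r0, #4 → r0=212+4=216
SUB r3, r3, #1 → r3=5-1=4
CMP r3, #3  (cmp 4,3)
BGT L1: taken
SUB r2, r2, r1 → r2=0-11=-11
LDR r1, [r0] → r1=M[216]=16
AND r2, r2, r1 → r2=(-11)&16=16
ADD r0, r0, #4 → r0=216+4=220
SUB r3, r3, #1 → r3=4-1=3
CMP r3, #3  (cmp 3,3)
BGT L1: not taken
STR r2, [204] → M[204]=16
halt.

16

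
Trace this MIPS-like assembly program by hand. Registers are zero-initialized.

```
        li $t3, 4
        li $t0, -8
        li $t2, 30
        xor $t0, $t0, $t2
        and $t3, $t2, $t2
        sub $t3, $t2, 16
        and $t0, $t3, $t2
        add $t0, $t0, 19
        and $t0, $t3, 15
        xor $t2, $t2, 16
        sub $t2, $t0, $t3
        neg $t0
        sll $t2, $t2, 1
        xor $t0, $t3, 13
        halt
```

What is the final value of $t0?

3

after li $t3, 4: $t3=4
after li $t0, -8: $t0=-8
after li $t2, 30: $t2=30
after xor $t0, $t0, $t2: $t0=(-8)^30=-26
after and $t3, $t2, $t2: $t3=30&30=30
after sub $t3, $t2, 16: $t3=30-16=14
after and $t0, $t3, $t2: $t0=14&30=14
after add $t0, $t0, 19: $t0=14+19=33
after and $t0, $t3, 15: $t0=14&15=14
after xor $t2, $t2, 16: $t2=30^16=14
after sub $t2, $t0, $t3: $t2=14-14=0
after neg $t0: $t0=-(14)=-14
after sll $t2, $t2, 1: $t2=0<<1=0
after xor $t0, $t3, 13: $t0=14^13=3
halt.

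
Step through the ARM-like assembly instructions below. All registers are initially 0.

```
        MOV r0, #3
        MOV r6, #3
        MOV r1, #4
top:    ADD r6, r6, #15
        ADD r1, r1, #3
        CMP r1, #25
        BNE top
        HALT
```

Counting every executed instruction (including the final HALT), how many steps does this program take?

after MOV r0, #3: r0=3
after MOV r6, #3: r6=3
after MOV r1, #4: r1=4
after ADD r6, r6, #15: r6=3+15=18
after ADD r1, r1, #3: r1=4+3=7
CMP r1, #25  (cmp 7,25)
BNE top: taken
after ADD r6, r6, #15: r6=18+15=33
after ADD r1, r1, #3: r1=7+3=10
CMP r1, #25  (cmp 10,25)
BNE top: taken
after ADD r6, r6, #15: r6=33+15=48
after ADD r1, r1, #3: r1=10+3=13
CMP r1, #25  (cmp 13,25)
BNE top: taken
after ADD r6, r6, #15: r6=48+15=63
after ADD r1, r1, #3: r1=13+3=16
CMP r1, #25  (cmp 16,25)
BNE top: taken
after ADD r6, r6, #15: r6=63+15=78
after ADD r1, r1, #3: r1=16+3=19
CMP r1, #25  (cmp 19,25)
BNE top: taken
after ADD r6, r6, #15: r6=78+15=93
after ADD r1, r1, #3: r1=19+3=22
CMP r1, #25  (cmp 22,25)
BNE top: taken
after ADD r6, r6, #15: r6=93+15=108
after ADD r1, r1, #3: r1=22+3=25
CMP r1, #25  (cmp 25,25)
BNE top: not taken
halt.
Total executed instructions: 32.

32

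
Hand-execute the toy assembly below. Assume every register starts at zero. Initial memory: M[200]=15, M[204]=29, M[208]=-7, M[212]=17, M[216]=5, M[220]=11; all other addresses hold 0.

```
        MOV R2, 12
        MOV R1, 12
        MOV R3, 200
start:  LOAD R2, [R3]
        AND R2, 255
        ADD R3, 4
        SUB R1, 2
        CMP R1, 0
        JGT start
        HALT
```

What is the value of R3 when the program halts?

MOV R2, 12 → R2=12
MOV R1, 12 → R1=12
MOV R3, 200 → R3=200
LOAD R2, [R3] → R2=M[200]=15
AND R2, 255 → R2=15&255=15
ADD R3, 4 → R3=200+4=204
SUB R1, 2 → R1=12-2=10
CMP R1, 0  (cmp 10,0)
JGT start: taken
LOAD R2, [R3] → R2=M[204]=29
AND R2, 255 → R2=29&255=29
ADD R3, 4 → R3=204+4=208
SUB R1, 2 → R1=10-2=8
CMP R1, 0  (cmp 8,0)
JGT start: taken
LOAD R2, [R3] → R2=M[208]=-7
AND R2, 255 → R2=(-7)&255=249
ADD R3, 4 → R3=208+4=212
SUB R1, 2 → R1=8-2=6
CMP R1, 0  (cmp 6,0)
JGT start: taken
LOAD R2, [R3] → R2=M[212]=17
AND R2, 255 → R2=17&255=17
ADD R3, 4 → R3=212+4=216
SUB R1, 2 → R1=6-2=4
CMP R1, 0  (cmp 4,0)
JGT start: taken
LOAD R2, [R3] → R2=M[216]=5
AND R2, 255 → R2=5&255=5
ADD R3, 4 → R3=216+4=220
SUB R1, 2 → R1=4-2=2
CMP R1, 0  (cmp 2,0)
JGT start: taken
LOAD R2, [R3] → R2=M[220]=11
AND R2, 255 → R2=11&255=11
ADD R3, 4 → R3=220+4=224
SUB R1, 2 → R1=2-2=0
CMP R1, 0  (cmp 0,0)
JGT start: not taken
halt.

224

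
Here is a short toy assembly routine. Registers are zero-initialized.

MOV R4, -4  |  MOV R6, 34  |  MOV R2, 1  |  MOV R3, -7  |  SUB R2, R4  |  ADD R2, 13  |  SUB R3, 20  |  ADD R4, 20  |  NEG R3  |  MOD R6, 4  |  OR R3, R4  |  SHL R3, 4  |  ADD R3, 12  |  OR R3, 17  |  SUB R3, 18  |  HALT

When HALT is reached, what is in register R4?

16

R4=-4
R6=34
R2=1
R3=-7
R2=1-(-4)=5
R2=5+13=18
R3=(-7)-20=-27
R4=(-4)+20=16
R3=-(-27)=27
R6=34%4=2
R3=27|16=27
R3=27<<4=432
R3=432+12=444
R3=444|17=445
R3=445-18=427
halt.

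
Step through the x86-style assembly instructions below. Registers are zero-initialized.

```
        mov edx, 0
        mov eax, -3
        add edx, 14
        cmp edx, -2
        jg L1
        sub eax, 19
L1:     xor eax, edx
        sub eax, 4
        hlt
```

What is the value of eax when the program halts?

-17

mov edx, 0 → edx=0
mov eax, -3 → eax=-3
add edx, 14 → edx=0+14=14
cmp edx, -2  (cmp 14,-2)
jg L1: taken
xor eax, edx → eax=(-3)^14=-13
sub eax, 4 → eax=(-13)-4=-17
halt.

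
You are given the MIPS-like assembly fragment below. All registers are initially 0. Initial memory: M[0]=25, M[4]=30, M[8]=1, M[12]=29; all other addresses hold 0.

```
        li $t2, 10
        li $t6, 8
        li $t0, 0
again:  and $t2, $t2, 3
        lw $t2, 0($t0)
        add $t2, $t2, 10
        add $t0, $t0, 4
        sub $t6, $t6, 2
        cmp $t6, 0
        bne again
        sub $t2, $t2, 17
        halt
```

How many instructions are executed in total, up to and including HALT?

$t2=10
$t6=8
$t0=0
$t2=10&3=2
$t2=M[0]=25
$t2=25+10=35
$t0=0+4=4
$t6=8-2=6
cmp $t6, 0  (cmp 6,0)
bne again: taken
$t2=35&3=3
$t2=M[4]=30
$t2=30+10=40
$t0=4+4=8
$t6=6-2=4
cmp $t6, 0  (cmp 4,0)
bne again: taken
$t2=40&3=0
$t2=M[8]=1
$t2=1+10=11
$t0=8+4=12
$t6=4-2=2
cmp $t6, 0  (cmp 2,0)
bne again: taken
$t2=11&3=3
$t2=M[12]=29
$t2=29+10=39
$t0=12+4=16
$t6=2-2=0
cmp $t6, 0  (cmp 0,0)
bne again: not taken
$t2=39-17=22
halt.
Total executed instructions: 33.

33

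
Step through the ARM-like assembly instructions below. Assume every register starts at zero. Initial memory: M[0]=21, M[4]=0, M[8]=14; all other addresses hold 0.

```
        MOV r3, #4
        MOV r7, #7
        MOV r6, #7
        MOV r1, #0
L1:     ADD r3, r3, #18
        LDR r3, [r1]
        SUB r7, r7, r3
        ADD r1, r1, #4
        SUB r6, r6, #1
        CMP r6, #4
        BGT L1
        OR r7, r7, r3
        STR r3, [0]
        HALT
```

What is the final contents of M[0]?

14

r3=4
r7=7
r6=7
r1=0
r3=4+18=22
r3=M[0]=21
r7=7-21=-14
r1=0+4=4
r6=7-1=6
CMP r6, #4  (cmp 6,4)
BGT L1: taken
r3=21+18=39
r3=M[4]=0
r7=(-14)-0=-14
r1=4+4=8
r6=6-1=5
CMP r6, #4  (cmp 5,4)
BGT L1: taken
r3=0+18=18
r3=M[8]=14
r7=(-14)-14=-28
r1=8+4=12
r6=5-1=4
CMP r6, #4  (cmp 4,4)
BGT L1: not taken
r7=(-28)|14=-18
STR r3, [0] → M[0]=14
halt.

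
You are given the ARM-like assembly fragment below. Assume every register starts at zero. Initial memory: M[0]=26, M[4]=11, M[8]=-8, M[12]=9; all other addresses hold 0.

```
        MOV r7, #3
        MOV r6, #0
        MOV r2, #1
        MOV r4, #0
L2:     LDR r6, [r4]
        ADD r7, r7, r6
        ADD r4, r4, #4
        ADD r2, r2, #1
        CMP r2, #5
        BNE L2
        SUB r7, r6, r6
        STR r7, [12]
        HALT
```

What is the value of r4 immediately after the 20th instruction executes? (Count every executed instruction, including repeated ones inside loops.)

12

after MOV r7, #3: r7=3
after MOV r6, #0: r6=0
after MOV r2, #1: r2=1
after MOV r4, #0: r4=0
after LDR r6, [r4]: r6=M[0]=26
after ADD r7, r7, r6: r7=3+26=29
after ADD r4, r4, #4: r4=0+4=4
after ADD r2, r2, #1: r2=1+1=2
CMP r2, #5  (cmp 2,5)
BNE L2: taken
after LDR r6, [r4]: r6=M[4]=11
after ADD r7, r7, r6: r7=29+11=40
after ADD r4, r4, #4: r4=4+4=8
after ADD r2, r2, #1: r2=2+1=3
CMP r2, #5  (cmp 3,5)
BNE L2: taken
after LDR r6, [r4]: r6=M[8]=-8
after ADD r7, r7, r6: r7=40+(-8)=32
after ADD r4, r4, #4: r4=8+4=12
after ADD r2, r2, #1: r2=3+1=4
After step 20: r4 = 12.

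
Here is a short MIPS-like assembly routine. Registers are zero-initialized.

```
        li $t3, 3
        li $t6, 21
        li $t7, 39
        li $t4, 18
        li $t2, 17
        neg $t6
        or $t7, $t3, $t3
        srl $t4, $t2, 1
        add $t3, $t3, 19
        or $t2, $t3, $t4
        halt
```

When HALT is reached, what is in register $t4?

after li $t3, 3: $t3=3
after li $t6, 21: $t6=21
after li $t7, 39: $t7=39
after li $t4, 18: $t4=18
after li $t2, 17: $t2=17
after neg $t6: $t6=-(21)=-21
after or $t7, $t3, $t3: $t7=3|3=3
after srl $t4, $t2, 1: $t4=17>>1=8
after add $t3, $t3, 19: $t3=3+19=22
after or $t2, $t3, $t4: $t2=22|8=30
halt.

8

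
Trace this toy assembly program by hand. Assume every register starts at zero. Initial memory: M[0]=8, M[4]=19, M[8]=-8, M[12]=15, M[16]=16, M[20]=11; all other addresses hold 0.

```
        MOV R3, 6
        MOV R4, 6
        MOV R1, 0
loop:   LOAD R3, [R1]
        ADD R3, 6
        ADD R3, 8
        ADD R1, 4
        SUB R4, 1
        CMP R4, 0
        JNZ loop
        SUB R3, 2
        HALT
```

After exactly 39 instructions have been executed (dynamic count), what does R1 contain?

after MOV R3, 6: R3=6
after MOV R4, 6: R4=6
after MOV R1, 0: R1=0
after LOAD R3, [R1]: R3=M[0]=8
after ADD R3, 6: R3=8+6=14
after ADD R3, 8: R3=14+8=22
after ADD R1, 4: R1=0+4=4
after SUB R4, 1: R4=6-1=5
CMP R4, 0  (cmp 5,0)
JNZ loop: taken
after LOAD R3, [R1]: R3=M[4]=19
after ADD R3, 6: R3=19+6=25
after ADD R3, 8: R3=25+8=33
after ADD R1, 4: R1=4+4=8
after SUB R4, 1: R4=5-1=4
CMP R4, 0  (cmp 4,0)
JNZ loop: taken
after LOAD R3, [R1]: R3=M[8]=-8
after ADD R3, 6: R3=(-8)+6=-2
after ADD R3, 8: R3=(-2)+8=6
after ADD R1, 4: R1=8+4=12
after SUB R4, 1: R4=4-1=3
CMP R4, 0  (cmp 3,0)
JNZ loop: taken
after LOAD R3, [R1]: R3=M[12]=15
after ADD R3, 6: R3=15+6=21
after ADD R3, 8: R3=21+8=29
after ADD R1, 4: R1=12+4=16
after SUB R4, 1: R4=3-1=2
CMP R4, 0  (cmp 2,0)
JNZ loop: taken
after LOAD R3, [R1]: R3=M[16]=16
after ADD R3, 6: R3=16+6=22
after ADD R3, 8: R3=22+8=30
after ADD R1, 4: R1=16+4=20
after SUB R4, 1: R4=2-1=1
CMP R4, 0  (cmp 1,0)
JNZ loop: taken
after LOAD R3, [R1]: R3=M[20]=11
After step 39: R1 = 20.

20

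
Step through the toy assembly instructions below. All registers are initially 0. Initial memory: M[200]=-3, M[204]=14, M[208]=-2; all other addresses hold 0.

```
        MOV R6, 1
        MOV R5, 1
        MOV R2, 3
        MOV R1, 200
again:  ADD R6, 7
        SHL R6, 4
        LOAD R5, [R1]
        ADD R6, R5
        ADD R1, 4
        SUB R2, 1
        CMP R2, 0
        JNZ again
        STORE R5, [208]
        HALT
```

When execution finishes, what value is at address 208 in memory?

MOV R6, 1 → R6=1
MOV R5, 1 → R5=1
MOV R2, 3 → R2=3
MOV R1, 200 → R1=200
ADD R6, 7 → R6=1+7=8
SHL R6, 4 → R6=8<<4=128
LOAD R5, [R1] → R5=M[200]=-3
ADD R6, R5 → R6=128+(-3)=125
ADD R1, 4 → R1=200+4=204
SUB R2, 1 → R2=3-1=2
CMP R2, 0  (cmp 2,0)
JNZ again: taken
ADD R6, 7 → R6=125+7=132
SHL R6, 4 → R6=132<<4=2112
LOAD R5, [R1] → R5=M[204]=14
ADD R6, R5 → R6=2112+14=2126
ADD R1, 4 → R1=204+4=208
SUB R2, 1 → R2=2-1=1
CMP R2, 0  (cmp 1,0)
JNZ again: taken
ADD R6, 7 → R6=2126+7=2133
SHL R6, 4 → R6=2133<<4=34128
LOAD R5, [R1] → R5=M[208]=-2
ADD R6, R5 → R6=34128+(-2)=34126
ADD R1, 4 → R1=208+4=212
SUB R2, 1 → R2=1-1=0
CMP R2, 0  (cmp 0,0)
JNZ again: not taken
STORE R5, [208] → M[208]=-2
halt.

-2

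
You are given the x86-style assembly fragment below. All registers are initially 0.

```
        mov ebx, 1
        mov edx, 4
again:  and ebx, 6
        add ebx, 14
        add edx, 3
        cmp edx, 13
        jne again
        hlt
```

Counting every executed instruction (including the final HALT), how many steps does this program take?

18

after mov ebx, 1: ebx=1
after mov edx, 4: edx=4
after and ebx, 6: ebx=1&6=0
after add ebx, 14: ebx=0+14=14
after add edx, 3: edx=4+3=7
cmp edx, 13  (cmp 7,13)
jne again: taken
after and ebx, 6: ebx=14&6=6
after add ebx, 14: ebx=6+14=20
after add edx, 3: edx=7+3=10
cmp edx, 13  (cmp 10,13)
jne again: taken
after and ebx, 6: ebx=20&6=4
after add ebx, 14: ebx=4+14=18
after add edx, 3: edx=10+3=13
cmp edx, 13  (cmp 13,13)
jne again: not taken
halt.
Total executed instructions: 18.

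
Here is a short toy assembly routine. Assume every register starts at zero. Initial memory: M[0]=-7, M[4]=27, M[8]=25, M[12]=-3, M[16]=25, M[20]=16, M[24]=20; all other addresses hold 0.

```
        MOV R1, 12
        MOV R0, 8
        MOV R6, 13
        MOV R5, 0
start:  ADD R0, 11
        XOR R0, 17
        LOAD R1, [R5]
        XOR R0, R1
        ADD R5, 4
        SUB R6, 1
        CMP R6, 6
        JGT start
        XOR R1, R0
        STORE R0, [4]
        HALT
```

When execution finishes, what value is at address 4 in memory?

after MOV R1, 12: R1=12
after MOV R0, 8: R0=8
after MOV R6, 13: R6=13
after MOV R5, 0: R5=0
after ADD R0, 11: R0=8+11=19
after XOR R0, 17: R0=19^17=2
after LOAD R1, [R5]: R1=M[0]=-7
after XOR R0, R1: R0=2^(-7)=-5
after ADD R5, 4: R5=0+4=4
after SUB R6, 1: R6=13-1=12
CMP R6, 6  (cmp 12,6)
JGT start: taken
after ADD R0, 11: R0=(-5)+11=6
after XOR R0, 17: R0=6^17=23
after LOAD R1, [R5]: R1=M[4]=27
after XOR R0, R1: R0=23^27=12
after ADD R5, 4: R5=4+4=8
after SUB R6, 1: R6=12-1=11
CMP R6, 6  (cmp 11,6)
JGT start: taken
after ADD R0, 11: R0=12+11=23
after XOR R0, 17: R0=23^17=6
after LOAD R1, [R5]: R1=M[8]=25
after XOR R0, R1: R0=6^25=31
after ADD R5, 4: R5=8+4=12
after SUB R6, 1: R6=11-1=10
CMP R6, 6  (cmp 10,6)
JGT start: taken
after ADD R0, 11: R0=31+11=42
after XOR R0, 17: R0=42^17=59
after LOAD R1, [R5]: R1=M[12]=-3
after XOR R0, R1: R0=59^(-3)=-58
after ADD R5, 4: R5=12+4=16
after SUB R6, 1: R6=10-1=9
CMP R6, 6  (cmp 9,6)
JGT start: taken
after ADD R0, 11: R0=(-58)+11=-47
after XOR R0, 17: R0=(-47)^17=-64
after LOAD R1, [R5]: R1=M[16]=25
after XOR R0, R1: R0=(-64)^25=-39
after ADD R5, 4: R5=16+4=20
after SUB R6, 1: R6=9-1=8
CMP R6, 6  (cmp 8,6)
JGT start: taken
after ADD R0, 11: R0=(-39)+11=-28
after XOR R0, 17: R0=(-28)^17=-11
after LOAD R1, [R5]: R1=M[20]=16
after XOR R0, R1: R0=(-11)^16=-27
after ADD R5, 4: R5=20+4=24
after SUB R6, 1: R6=8-1=7
CMP R6, 6  (cmp 7,6)
JGT start: taken
after ADD R0, 11: R0=(-27)+11=-16
after XOR R0, 17: R0=(-16)^17=-31
after LOAD R1, [R5]: R1=M[24]=20
after XOR R0, R1: R0=(-31)^20=-11
after ADD R5, 4: R5=24+4=28
after SUB R6, 1: R6=7-1=6
CMP R6, 6  (cmp 6,6)
JGT start: not taken
after XOR R1, R0: R1=20^(-11)=-31
STORE R0, [4] → M[4]=-11
halt.

-11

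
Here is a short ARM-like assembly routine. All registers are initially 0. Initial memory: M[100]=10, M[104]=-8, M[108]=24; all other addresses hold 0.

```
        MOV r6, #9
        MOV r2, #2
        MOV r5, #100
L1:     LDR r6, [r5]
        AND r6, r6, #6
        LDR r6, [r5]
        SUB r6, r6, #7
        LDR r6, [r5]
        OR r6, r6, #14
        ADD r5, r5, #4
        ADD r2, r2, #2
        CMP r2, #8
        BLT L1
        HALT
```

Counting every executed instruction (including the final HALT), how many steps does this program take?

after MOV r6, #9: r6=9
after MOV r2, #2: r2=2
after MOV r5, #100: r5=100
after LDR r6, [r5]: r6=M[100]=10
after AND r6, r6, #6: r6=10&6=2
after LDR r6, [r5]: r6=M[100]=10
after SUB r6, r6, #7: r6=10-7=3
after LDR r6, [r5]: r6=M[100]=10
after OR r6, r6, #14: r6=10|14=14
after ADD r5, r5, #4: r5=100+4=104
after ADD r2, r2, #2: r2=2+2=4
CMP r2, #8  (cmp 4,8)
BLT L1: taken
after LDR r6, [r5]: r6=M[104]=-8
after AND r6, r6, #6: r6=(-8)&6=0
after LDR r6, [r5]: r6=M[104]=-8
after SUB r6, r6, #7: r6=(-8)-7=-15
after LDR r6, [r5]: r6=M[104]=-8
after OR r6, r6, #14: r6=(-8)|14=-2
after ADD r5, r5, #4: r5=104+4=108
after ADD r2, r2, #2: r2=4+2=6
CMP r2, #8  (cmp 6,8)
BLT L1: taken
after LDR r6, [r5]: r6=M[108]=24
after AND r6, r6, #6: r6=24&6=0
after LDR r6, [r5]: r6=M[108]=24
after SUB r6, r6, #7: r6=24-7=17
after LDR r6, [r5]: r6=M[108]=24
after OR r6, r6, #14: r6=24|14=30
after ADD r5, r5, #4: r5=108+4=112
after ADD r2, r2, #2: r2=6+2=8
CMP r2, #8  (cmp 8,8)
BLT L1: not taken
halt.
Total executed instructions: 34.

34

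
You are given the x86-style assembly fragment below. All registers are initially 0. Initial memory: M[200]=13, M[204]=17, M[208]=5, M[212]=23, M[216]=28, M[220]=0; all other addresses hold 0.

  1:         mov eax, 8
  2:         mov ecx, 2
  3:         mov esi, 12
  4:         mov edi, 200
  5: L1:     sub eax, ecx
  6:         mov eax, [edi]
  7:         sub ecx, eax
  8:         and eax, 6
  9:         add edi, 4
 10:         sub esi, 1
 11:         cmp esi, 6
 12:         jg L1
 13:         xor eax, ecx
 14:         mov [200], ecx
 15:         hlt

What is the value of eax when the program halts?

mov eax, 8 → eax=8
mov ecx, 2 → ecx=2
mov esi, 12 → esi=12
mov edi, 200 → edi=200
sub eax, ecx → eax=8-2=6
mov eax, [edi] → eax=M[200]=13
sub ecx, eax → ecx=2-13=-11
and eax, 6 → eax=13&6=4
add edi, 4 → edi=200+4=204
sub esi, 1 → esi=12-1=11
cmp esi, 6  (cmp 11,6)
jg L1: taken
sub eax, ecx → eax=4-(-11)=15
mov eax, [edi] → eax=M[204]=17
sub ecx, eax → ecx=(-11)-17=-28
and eax, 6 → eax=17&6=0
add edi, 4 → edi=204+4=208
sub esi, 1 → esi=11-1=10
cmp esi, 6  (cmp 10,6)
jg L1: taken
sub eax, ecx → eax=0-(-28)=28
mov eax, [edi] → eax=M[208]=5
sub ecx, eax → ecx=(-28)-5=-33
and eax, 6 → eax=5&6=4
add edi, 4 → edi=208+4=212
sub esi, 1 → esi=10-1=9
cmp esi, 6  (cmp 9,6)
jg L1: taken
sub eax, ecx → eax=4-(-33)=37
mov eax, [edi] → eax=M[212]=23
sub ecx, eax → ecx=(-33)-23=-56
and eax, 6 → eax=23&6=6
add edi, 4 → edi=212+4=216
sub esi, 1 → esi=9-1=8
cmp esi, 6  (cmp 8,6)
jg L1: taken
sub eax, ecx → eax=6-(-56)=62
mov eax, [edi] → eax=M[216]=28
sub ecx, eax → ecx=(-56)-28=-84
and eax, 6 → eax=28&6=4
add edi, 4 → edi=216+4=220
sub esi, 1 → esi=8-1=7
cmp esi, 6  (cmp 7,6)
jg L1: taken
sub eax, ecx → eax=4-(-84)=88
mov eax, [edi] → eax=M[220]=0
sub ecx, eax → ecx=(-84)-0=-84
and eax, 6 → eax=0&6=0
add edi, 4 → edi=220+4=224
sub esi, 1 → esi=7-1=6
cmp esi, 6  (cmp 6,6)
jg L1: not taken
xor eax, ecx → eax=0^(-84)=-84
mov [200], ecx → M[200]=-84
halt.

-84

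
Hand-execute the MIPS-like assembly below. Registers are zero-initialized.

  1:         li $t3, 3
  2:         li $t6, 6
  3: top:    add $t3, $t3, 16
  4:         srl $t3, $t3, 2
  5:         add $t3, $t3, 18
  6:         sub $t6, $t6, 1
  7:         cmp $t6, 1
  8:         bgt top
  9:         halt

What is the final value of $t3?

29

li $t3, 3 → $t3=3
li $t6, 6 → $t6=6
add $t3, $t3, 16 → $t3=3+16=19
srl $t3, $t3, 2 → $t3=19>>2=4
add $t3, $t3, 18 → $t3=4+18=22
sub $t6, $t6, 1 → $t6=6-1=5
cmp $t6, 1  (cmp 5,1)
bgt top: taken
add $t3, $t3, 16 → $t3=22+16=38
srl $t3, $t3, 2 → $t3=38>>2=9
add $t3, $t3, 18 → $t3=9+18=27
sub $t6, $t6, 1 → $t6=5-1=4
cmp $t6, 1  (cmp 4,1)
bgt top: taken
add $t3, $t3, 16 → $t3=27+16=43
srl $t3, $t3, 2 → $t3=43>>2=10
add $t3, $t3, 18 → $t3=10+18=28
sub $t6, $t6, 1 → $t6=4-1=3
cmp $t6, 1  (cmp 3,1)
bgt top: taken
add $t3, $t3, 16 → $t3=28+16=44
srl $t3, $t3, 2 → $t3=44>>2=11
add $t3, $t3, 18 → $t3=11+18=29
sub $t6, $t6, 1 → $t6=3-1=2
cmp $t6, 1  (cmp 2,1)
bgt top: taken
add $t3, $t3, 16 → $t3=29+16=45
srl $t3, $t3, 2 → $t3=45>>2=11
add $t3, $t3, 18 → $t3=11+18=29
sub $t6, $t6, 1 → $t6=2-1=1
cmp $t6, 1  (cmp 1,1)
bgt top: not taken
halt.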